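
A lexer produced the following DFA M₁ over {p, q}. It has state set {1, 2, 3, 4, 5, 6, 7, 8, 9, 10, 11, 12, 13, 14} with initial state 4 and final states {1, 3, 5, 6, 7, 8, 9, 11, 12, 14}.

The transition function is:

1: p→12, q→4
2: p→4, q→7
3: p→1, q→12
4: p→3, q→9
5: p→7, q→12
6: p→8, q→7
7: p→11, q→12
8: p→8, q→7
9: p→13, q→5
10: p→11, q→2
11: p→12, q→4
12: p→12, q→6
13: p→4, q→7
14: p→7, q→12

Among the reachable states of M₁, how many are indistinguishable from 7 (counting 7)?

2

States {2,10,14} cannot be reached from the start state, so discard them.
Start with accepting vs non-accepting: {1,3,5,6,7,8,9,11,12} | {4,13}.
On input p, block {1,3,5,6,7,8,9,11,12} splits into {1,3,5,6,7,8,11,12} and {9}.
Refine {1,3,5,6,7,8,11,12} on symbol q: members go to different blocks, giving {3,5,6,7,8,12} and {1,11}.
Split {3,5,6,7,8,12} by δ(·,p) → {5,6,8,12} and {3,7}.
Refine {5,6,8,12} on symbol p: members go to different blocks, giving {6,8,12} and {5}.
Refine {6,8,12} on symbol q: members go to different blocks, giving {6,8} and {12}.
On input p, block {4,13} splits into {4} and {13}.
Stable partition: {6,8} | {4} | {9} | {1,11} | {3,7} | {5} | {12} | {13} — 8 equivalence classes.
The equivalence class containing 7 is {3,7}, of size 2.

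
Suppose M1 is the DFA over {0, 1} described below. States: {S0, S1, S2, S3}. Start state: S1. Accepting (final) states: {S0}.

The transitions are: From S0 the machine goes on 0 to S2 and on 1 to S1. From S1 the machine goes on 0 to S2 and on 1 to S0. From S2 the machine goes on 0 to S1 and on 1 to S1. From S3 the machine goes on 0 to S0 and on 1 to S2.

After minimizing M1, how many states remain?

States {S3} cannot be reached from the start state, so discard them.
Start with accepting vs non-accepting: {S0} | {S1,S2}.
On input 1, block {S1,S2} splits into {S1} and {S2}.
The partition is now stable with 3 blocks: {S0} | {S1} | {S2}.

3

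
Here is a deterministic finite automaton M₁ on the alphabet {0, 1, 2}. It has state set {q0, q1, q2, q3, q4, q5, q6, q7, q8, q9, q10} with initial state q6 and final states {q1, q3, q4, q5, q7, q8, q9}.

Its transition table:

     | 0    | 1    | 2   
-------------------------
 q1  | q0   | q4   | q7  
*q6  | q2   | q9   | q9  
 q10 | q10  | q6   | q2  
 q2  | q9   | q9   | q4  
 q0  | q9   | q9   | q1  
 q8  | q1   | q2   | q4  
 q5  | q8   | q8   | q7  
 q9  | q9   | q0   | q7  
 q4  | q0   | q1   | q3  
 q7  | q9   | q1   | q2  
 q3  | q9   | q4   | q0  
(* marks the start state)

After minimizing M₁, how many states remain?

5

Reachable states from the start: {q0,q1,q2,q3,q4,q6,q7,q9}. Unreachable: {q5,q8,q10} — drop them.
P0 = {q1,q3,q4,q7,q9} | {q0,q2,q6}.
On input 0, block {q1,q3,q4,q7,q9} splits into {q3,q7,q9} and {q1,q4}.
On input 1, block {q3,q7,q9} splits into {q3,q7} and {q9}.
Split {q0,q2,q6} by δ(·,0) → {q0,q2} and {q6}.
Stable partition: {q3,q7} | {q0,q2} | {q1,q4} | {q9} | {q6} — 5 equivalence classes.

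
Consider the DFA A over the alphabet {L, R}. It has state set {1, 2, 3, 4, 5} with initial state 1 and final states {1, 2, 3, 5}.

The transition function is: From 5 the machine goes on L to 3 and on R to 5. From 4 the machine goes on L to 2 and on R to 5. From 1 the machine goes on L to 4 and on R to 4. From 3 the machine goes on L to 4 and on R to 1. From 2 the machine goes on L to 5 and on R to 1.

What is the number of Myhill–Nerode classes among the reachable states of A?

Start with accepting vs non-accepting: {1,2,3,5} | {4}.
Refine {1,2,3,5} on symbol L: members go to different blocks, giving {1,3} and {2,5}.
Split {1,3} by δ(·,R) → {1} and {3}.
On input L, block {2,5} splits into {2} and {5}.
The partition is now stable with 5 blocks: {1} | {4} | {2} | {3} | {5}.

5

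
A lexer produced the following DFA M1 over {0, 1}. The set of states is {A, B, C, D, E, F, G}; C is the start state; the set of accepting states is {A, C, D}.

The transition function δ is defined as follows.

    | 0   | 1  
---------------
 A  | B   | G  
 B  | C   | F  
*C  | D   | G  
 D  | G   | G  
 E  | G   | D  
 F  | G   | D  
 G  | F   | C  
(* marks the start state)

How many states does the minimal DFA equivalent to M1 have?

4

States {A,B,E} cannot be reached from the start state, so discard them.
P0 = {C,D} | {F,G}.
Split {C,D} by δ(·,0) → {C} and {D}.
On input 1, block {F,G} splits into {F} and {G}.
No further refinement is possible. Final partition (4 blocks): {C} | {F} | {D} | {G}.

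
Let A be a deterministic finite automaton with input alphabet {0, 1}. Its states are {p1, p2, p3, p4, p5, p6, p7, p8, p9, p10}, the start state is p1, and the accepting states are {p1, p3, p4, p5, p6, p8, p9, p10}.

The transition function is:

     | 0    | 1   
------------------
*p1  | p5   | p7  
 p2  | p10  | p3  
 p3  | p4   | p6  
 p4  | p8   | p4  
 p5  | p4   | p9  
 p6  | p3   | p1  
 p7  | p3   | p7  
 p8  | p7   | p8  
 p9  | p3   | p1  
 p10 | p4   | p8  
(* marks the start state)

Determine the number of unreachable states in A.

2

No path from p1 leads to p2, p10; the other 8 states are all reachable.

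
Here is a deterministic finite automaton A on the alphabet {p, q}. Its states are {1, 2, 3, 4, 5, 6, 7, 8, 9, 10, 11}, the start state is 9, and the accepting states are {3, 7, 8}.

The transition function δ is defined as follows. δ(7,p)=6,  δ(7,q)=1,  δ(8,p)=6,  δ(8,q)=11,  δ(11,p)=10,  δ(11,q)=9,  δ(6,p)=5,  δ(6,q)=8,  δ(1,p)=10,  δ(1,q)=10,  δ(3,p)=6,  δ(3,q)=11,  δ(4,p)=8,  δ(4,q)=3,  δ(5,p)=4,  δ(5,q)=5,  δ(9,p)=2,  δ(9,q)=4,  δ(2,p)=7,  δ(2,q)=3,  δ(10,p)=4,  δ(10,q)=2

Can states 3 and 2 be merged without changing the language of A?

No

Every state is reachable, so we keep all 11.
Initial partition by acceptance: {3,7,8} | {1,2,4,5,6,9,10,11}.
Split {1,2,4,5,6,9,10,11} by δ(·,p) → {1,5,6,9,10,11} and {2,4}.
Refine {1,5,6,9,10,11} on symbol p: members go to different blocks, giving {1,6,11} and {5,9,10}.
Refine {1,6,11} on symbol q: members go to different blocks, giving {1,11} and {6}.
Split {5,9,10} by δ(·,q) → {9,10} and {5}.
Stable partition: {3,7,8} | {1,11} | {2,4} | {9,10} | {6} | {5} — 6 equivalence classes.
3 and 2 end up in different blocks, so they are distinguishable. For instance, the string 'ε' is accepted from only 3.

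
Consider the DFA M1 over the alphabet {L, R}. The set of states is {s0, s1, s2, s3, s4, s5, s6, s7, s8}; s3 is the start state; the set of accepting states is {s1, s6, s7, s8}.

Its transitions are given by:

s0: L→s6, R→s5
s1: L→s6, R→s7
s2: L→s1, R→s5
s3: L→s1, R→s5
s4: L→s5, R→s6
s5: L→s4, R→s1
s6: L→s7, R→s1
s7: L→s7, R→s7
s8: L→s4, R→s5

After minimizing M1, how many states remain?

3

First remove the unreachable states {s0,s2,s8}; 6 states remain.
Start with accepting vs non-accepting: {s1,s6,s7} | {s3,s4,s5}.
Split {s3,s4,s5} by δ(·,L) → {s4,s5} and {s3}.
No further refinement is possible. Final partition (3 blocks): {s1,s6,s7} | {s4,s5} | {s3}.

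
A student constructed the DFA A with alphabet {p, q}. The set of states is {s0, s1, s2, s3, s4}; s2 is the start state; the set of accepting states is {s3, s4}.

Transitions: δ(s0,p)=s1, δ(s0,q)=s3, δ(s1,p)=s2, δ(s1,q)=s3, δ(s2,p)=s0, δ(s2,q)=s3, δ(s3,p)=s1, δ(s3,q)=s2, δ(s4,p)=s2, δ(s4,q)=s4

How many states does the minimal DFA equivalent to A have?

States {s4} cannot be reached from the start state, so discard them.
Start with accepting vs non-accepting: {s3} | {s0,s1,s2}.
No further refinement is possible. Final partition (2 blocks): {s3} | {s0,s1,s2}.

2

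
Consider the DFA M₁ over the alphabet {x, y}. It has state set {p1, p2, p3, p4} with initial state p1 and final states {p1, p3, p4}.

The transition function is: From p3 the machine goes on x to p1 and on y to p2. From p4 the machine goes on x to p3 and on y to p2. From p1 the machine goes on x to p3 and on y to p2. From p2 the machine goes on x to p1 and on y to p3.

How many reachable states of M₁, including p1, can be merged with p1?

Reachable states from the start: {p1,p2,p3}. Unreachable: {p4} — drop them.
Initial partition by acceptance: {p1,p3} | {p2}.
Stable partition: {p1,p3} | {p2} — 2 equivalence classes.
State p1 belongs to the block {p1,p3}, which has 2 states.

2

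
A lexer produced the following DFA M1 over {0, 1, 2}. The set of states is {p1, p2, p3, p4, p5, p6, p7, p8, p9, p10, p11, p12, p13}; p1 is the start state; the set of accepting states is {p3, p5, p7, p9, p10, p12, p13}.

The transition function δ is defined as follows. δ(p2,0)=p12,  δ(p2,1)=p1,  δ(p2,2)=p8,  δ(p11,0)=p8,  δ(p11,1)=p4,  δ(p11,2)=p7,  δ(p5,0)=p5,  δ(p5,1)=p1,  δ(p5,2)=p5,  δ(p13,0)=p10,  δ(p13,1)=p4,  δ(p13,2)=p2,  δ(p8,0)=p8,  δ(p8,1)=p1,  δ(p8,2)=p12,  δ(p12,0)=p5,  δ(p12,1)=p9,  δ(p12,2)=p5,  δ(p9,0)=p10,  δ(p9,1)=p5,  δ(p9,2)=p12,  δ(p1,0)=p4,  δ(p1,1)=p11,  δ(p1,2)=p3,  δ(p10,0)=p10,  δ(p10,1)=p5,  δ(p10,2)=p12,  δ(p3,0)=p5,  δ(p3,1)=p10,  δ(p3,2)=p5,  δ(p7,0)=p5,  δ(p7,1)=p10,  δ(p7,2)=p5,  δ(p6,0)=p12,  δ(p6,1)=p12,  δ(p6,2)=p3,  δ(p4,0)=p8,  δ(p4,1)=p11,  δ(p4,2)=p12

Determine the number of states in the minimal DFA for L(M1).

First remove the unreachable states {p2,p6,p13}; 10 states remain.
Start with accepting vs non-accepting: {p3,p5,p7,p9,p10,p12} | {p1,p4,p8,p11}.
Refine {p3,p5,p7,p9,p10,p12} on symbol 1: members go to different blocks, giving {p3,p7,p9,p10,p12} and {p5}.
Split {p3,p7,p9,p10,p12} by δ(·,0) → {p3,p7,p12} and {p9,p10}.
No further refinement is possible. Final partition (4 blocks): {p3,p7,p12} | {p1,p4,p8,p11} | {p5} | {p9,p10}.

4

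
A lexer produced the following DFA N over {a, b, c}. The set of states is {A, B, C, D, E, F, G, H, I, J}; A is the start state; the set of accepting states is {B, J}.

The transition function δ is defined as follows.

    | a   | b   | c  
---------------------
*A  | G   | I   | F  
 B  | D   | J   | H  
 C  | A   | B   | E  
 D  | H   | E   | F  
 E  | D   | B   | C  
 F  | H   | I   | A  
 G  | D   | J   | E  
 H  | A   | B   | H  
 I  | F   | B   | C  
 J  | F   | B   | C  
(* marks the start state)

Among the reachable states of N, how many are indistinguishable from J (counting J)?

Every state is reachable, so we keep all 10.
Initial partition by acceptance: {B,J} | {A,C,D,E,F,G,H,I}.
On input b, block {A,C,D,E,F,G,H,I} splits into {C,E,G,H,I} and {A,D,F}.
Stable partition: {B,J} | {C,E,G,H,I} | {A,D,F} — 3 equivalence classes.
State J belongs to the block {B,J}, which has 2 states.

2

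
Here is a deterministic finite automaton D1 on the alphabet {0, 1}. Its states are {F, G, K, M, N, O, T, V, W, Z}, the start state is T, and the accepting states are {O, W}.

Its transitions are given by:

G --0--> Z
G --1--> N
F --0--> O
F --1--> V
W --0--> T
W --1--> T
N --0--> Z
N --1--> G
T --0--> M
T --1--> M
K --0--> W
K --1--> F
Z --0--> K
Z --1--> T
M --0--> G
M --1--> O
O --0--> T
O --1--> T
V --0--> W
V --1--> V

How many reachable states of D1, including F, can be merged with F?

3

All states are reachable from the start state.
P0 = {O,W} | {F,G,K,M,N,T,V,Z}.
On input 0, block {F,G,K,M,N,T,V,Z} splits into {G,M,N,T,Z} and {F,K,V}.
Split {G,M,N,T,Z} by δ(·,0) → {G,M,N,T} and {Z}.
Refine {G,M,N,T} on symbol 0: members go to different blocks, giving {M,T} and {G,N}.
Split {M,T} by δ(·,0) → {M} and {T}.
No further refinement is possible. Final partition (6 blocks): {O,W} | {M} | {F,K,V} | {Z} | {G,N} | {T}.
State F belongs to the block {F,K,V}, which has 3 states.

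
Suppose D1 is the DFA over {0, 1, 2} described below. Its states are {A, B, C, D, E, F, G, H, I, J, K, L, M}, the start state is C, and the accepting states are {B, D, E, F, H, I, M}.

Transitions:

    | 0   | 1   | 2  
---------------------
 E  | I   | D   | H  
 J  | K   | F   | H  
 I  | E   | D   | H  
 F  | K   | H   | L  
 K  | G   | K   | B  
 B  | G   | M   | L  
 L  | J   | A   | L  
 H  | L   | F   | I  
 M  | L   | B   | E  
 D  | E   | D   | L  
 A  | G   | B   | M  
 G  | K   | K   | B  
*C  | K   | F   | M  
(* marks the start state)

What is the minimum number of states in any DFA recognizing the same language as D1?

Every state is reachable, so we keep all 13.
Initial partition by acceptance: {B,D,E,F,H,I,M} | {A,C,G,J,K,L}.
Refine {B,D,E,F,H,I,M} on symbol 0: members go to different blocks, giving {B,F,H,M} and {D,E,I}.
Split {B,F,H,M} by δ(·,2) → {B,F} and {H,M}.
Split {A,C,G,J,K,L} by δ(·,1) → {A,C,J} and {G,K,L}.
Refine {D,E,I} on symbol 2: members go to different blocks, giving {E,I} and {D}.
On input 0, block {G,K,L} splits into {G,K} and {L}.
No further refinement is possible. Final partition (7 blocks): {B,F} | {A,C,J} | {E,I} | {H,M} | {G,K} | {D} | {L}.

7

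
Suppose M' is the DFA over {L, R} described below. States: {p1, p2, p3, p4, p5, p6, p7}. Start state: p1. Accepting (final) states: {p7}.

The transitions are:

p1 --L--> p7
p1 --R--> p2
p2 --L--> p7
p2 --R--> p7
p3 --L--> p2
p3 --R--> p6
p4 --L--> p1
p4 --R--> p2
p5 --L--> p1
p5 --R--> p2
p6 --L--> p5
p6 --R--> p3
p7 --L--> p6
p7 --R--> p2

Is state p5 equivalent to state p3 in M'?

No

States {p4} cannot be reached from the start state, so discard them.
Initial partition by acceptance: {p7} | {p1,p2,p3,p5,p6}.
On input L, block {p1,p2,p3,p5,p6} splits into {p3,p5,p6} and {p1,p2}.
Refine {p3,p5,p6} on symbol L: members go to different blocks, giving {p3,p5} and {p6}.
Refine {p3,p5} on symbol R: members go to different blocks, giving {p3} and {p5}.
Refine {p1,p2} on symbol R: members go to different blocks, giving {p1} and {p2}.
The partition is now stable with 6 blocks: {p7} | {p3} | {p1} | {p6} | {p5} | {p2}.
p5 and p3 end up in different blocks, so they are distinguishable. For instance, the string 'LR' is accepted from only p3.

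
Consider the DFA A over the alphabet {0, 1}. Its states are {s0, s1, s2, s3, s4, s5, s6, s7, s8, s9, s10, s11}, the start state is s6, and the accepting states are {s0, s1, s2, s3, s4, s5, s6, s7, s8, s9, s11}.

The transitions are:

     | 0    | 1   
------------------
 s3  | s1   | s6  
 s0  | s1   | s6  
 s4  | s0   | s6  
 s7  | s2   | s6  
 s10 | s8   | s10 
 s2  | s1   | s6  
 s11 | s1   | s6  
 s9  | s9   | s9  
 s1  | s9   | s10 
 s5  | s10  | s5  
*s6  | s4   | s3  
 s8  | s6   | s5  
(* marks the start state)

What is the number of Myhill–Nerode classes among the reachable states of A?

8

States {s2,s7,s11} cannot be reached from the start state, so discard them.
Initial partition by acceptance: {s0,s1,s3,s4,s5,s6,s8,s9} | {s10}.
Refine {s0,s1,s3,s4,s5,s6,s8,s9} on symbol 0: members go to different blocks, giving {s0,s1,s3,s4,s6,s8,s9} and {s5}.
Split {s0,s1,s3,s4,s6,s8,s9} by δ(·,1) → {s0,s3,s4,s6,s9} and {s1} and {s8}.
Refine {s0,s3,s4,s6,s9} on symbol 0: members go to different blocks, giving {s4,s6,s9} and {s0,s3}.
Split {s4,s6,s9} by δ(·,0) → {s6,s9} and {s4}.
On input 0, block {s6,s9} splits into {s6} and {s9}.
Stable partition: {s6} | {s10} | {s5} | {s1} | {s8} | {s0,s3} | {s4} | {s9} — 8 equivalence classes.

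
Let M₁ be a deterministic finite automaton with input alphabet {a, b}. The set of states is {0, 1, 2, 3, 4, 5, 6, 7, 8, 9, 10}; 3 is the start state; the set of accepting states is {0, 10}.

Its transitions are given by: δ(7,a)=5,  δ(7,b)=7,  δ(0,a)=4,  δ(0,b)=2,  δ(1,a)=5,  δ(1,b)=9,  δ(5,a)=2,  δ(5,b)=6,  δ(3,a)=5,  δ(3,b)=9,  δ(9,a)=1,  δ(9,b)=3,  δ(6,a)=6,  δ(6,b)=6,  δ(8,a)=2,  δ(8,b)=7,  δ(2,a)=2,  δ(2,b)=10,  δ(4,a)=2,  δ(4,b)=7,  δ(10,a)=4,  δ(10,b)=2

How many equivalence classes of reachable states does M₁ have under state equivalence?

8

States {0,8} cannot be reached from the start state, so discard them.
P0 = {10} | {1,2,3,4,5,6,7,9}.
Split {1,2,3,4,5,6,7,9} by δ(·,b) → {1,3,4,5,6,7,9} and {2}.
Split {1,3,4,5,6,7,9} by δ(·,a) → {1,3,6,7,9} and {4,5}.
Refine {1,3,6,7,9} on symbol a: members go to different blocks, giving {1,3,7} and {6,9}.
Split {1,3,7} by δ(·,b) → {1,3} and {7}.
Refine {4,5} on symbol b: members go to different blocks, giving {4} and {5}.
Split {6,9} by δ(·,a) → {6} and {9}.
The partition is now stable with 8 blocks: {10} | {1,3} | {2} | {4} | {6} | {7} | {5} | {9}.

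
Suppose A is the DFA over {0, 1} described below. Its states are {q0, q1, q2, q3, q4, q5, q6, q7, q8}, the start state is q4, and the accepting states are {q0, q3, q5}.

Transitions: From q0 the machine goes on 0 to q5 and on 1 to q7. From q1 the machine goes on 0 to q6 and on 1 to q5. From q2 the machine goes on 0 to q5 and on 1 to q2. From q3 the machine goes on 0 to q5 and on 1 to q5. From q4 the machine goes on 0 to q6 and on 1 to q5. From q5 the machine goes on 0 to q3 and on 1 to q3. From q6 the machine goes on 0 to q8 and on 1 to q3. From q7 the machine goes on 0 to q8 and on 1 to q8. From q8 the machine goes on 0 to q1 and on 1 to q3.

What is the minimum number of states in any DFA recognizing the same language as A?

2

States {q0,q2,q7} cannot be reached from the start state, so discard them.
Start with accepting vs non-accepting: {q3,q5} | {q1,q4,q6,q8}.
Stable partition: {q3,q5} | {q1,q4,q6,q8} — 2 equivalence classes.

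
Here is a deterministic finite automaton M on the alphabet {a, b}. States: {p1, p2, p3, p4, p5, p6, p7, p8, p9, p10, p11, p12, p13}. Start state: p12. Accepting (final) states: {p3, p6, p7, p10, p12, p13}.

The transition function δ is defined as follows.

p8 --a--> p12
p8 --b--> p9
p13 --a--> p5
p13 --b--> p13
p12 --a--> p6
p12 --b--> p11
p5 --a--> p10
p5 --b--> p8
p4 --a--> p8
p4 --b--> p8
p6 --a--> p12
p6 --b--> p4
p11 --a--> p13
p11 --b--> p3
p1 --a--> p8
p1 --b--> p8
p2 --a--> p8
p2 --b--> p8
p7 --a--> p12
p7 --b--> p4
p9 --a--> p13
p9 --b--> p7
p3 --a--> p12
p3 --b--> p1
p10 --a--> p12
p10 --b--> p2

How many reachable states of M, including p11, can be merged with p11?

2

Start with accepting vs non-accepting: {p3,p6,p7,p10,p12,p13} | {p1,p2,p4,p5,p8,p9,p11}.
Split {p3,p6,p7,p10,p12,p13} by δ(·,a) → {p3,p6,p7,p10,p12} and {p13}.
On input a, block {p1,p2,p4,p5,p8,p9,p11} splits into {p1,p2,p4} and {p5,p8} and {p9,p11}.
On input b, block {p3,p6,p7,p10,p12} splits into {p3,p6,p7,p10} and {p12}.
Split {p5,p8} by δ(·,a) → {p5} and {p8}.
Stable partition: {p3,p6,p7,p10} | {p1,p2,p4} | {p13} | {p5} | {p9,p11} | {p12} | {p8} — 7 equivalence classes.
The equivalence class containing p11 is {p9,p11}, of size 2.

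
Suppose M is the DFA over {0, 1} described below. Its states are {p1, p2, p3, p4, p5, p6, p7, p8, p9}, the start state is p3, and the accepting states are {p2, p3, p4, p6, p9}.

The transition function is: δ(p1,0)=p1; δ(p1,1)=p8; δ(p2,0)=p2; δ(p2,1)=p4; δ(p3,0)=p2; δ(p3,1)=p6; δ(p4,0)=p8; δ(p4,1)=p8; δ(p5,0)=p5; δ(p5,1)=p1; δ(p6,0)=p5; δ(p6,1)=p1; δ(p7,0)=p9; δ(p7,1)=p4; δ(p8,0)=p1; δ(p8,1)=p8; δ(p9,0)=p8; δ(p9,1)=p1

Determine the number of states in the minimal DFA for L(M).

Reachable states from the start: {p1,p2,p3,p4,p5,p6,p8}. Unreachable: {p7,p9} — drop them.
Initial partition by acceptance: {p2,p3,p4,p6} | {p1,p5,p8}.
On input 0, block {p2,p3,p4,p6} splits into {p2,p3} and {p4,p6}.
Stable partition: {p2,p3} | {p1,p5,p8} | {p4,p6} — 3 equivalence classes.

3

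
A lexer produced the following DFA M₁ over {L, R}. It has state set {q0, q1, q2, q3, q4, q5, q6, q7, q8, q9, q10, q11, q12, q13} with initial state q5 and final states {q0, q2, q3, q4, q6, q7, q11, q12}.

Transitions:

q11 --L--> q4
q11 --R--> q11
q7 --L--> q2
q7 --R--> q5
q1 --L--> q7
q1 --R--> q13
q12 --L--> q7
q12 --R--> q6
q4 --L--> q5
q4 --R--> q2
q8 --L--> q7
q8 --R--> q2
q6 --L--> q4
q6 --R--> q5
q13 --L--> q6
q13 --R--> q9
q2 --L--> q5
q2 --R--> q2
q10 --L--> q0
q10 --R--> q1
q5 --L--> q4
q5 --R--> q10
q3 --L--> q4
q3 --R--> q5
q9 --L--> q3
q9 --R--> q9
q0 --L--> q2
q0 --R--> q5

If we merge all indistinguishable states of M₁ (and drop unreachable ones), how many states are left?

States {q8,q11,q12} cannot be reached from the start state, so discard them.
Start with accepting vs non-accepting: {q0,q2,q3,q4,q6,q7} | {q1,q5,q9,q10,q13}.
Refine {q0,q2,q3,q4,q6,q7} on symbol L: members go to different blocks, giving {q0,q3,q6,q7} and {q2,q4}.
Split {q1,q5,q9,q10,q13} by δ(·,L) → {q1,q9,q10,q13} and {q5}.
The partition is now stable with 4 blocks: {q0,q3,q6,q7} | {q1,q9,q10,q13} | {q2,q4} | {q5}.

4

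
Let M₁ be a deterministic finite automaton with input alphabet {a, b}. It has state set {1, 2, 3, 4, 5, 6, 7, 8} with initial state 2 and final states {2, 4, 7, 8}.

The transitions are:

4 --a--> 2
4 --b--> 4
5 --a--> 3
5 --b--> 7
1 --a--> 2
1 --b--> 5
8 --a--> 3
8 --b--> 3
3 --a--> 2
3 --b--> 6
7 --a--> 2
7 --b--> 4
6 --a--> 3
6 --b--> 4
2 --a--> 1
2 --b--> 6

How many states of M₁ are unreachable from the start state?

1

BFS from 2 reaches {1, 2, 3, 4, 5, 6, 7}; the 1 state(s) 8 are never visited.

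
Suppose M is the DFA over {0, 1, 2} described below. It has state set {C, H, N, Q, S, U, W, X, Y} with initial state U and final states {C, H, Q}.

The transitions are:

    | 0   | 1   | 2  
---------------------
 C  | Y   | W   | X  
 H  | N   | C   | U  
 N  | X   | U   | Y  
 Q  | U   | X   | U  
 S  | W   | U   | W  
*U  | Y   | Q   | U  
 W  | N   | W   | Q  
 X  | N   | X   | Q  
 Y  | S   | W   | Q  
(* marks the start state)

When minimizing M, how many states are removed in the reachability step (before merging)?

2

BFS from U reaches {N, Q, S, U, W, X, Y}; the 2 state(s) C, H are never visited.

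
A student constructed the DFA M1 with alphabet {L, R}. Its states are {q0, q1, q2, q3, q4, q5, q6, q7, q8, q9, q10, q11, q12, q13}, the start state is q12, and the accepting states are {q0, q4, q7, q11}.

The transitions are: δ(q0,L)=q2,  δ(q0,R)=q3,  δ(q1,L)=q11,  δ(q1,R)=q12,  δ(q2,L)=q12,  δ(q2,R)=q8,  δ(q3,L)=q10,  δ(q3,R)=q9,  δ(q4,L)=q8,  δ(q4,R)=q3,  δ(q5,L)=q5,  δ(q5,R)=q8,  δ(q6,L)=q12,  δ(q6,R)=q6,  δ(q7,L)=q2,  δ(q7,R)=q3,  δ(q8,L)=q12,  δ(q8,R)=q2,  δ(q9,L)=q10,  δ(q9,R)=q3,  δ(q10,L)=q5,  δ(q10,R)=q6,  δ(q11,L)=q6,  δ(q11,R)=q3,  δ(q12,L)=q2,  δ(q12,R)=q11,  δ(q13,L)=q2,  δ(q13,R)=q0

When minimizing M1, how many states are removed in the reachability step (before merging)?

Starting at q12 and following transitions, the reachable set is {q2, q3, q5, q6, q8, q9, q10, q11, q12}. That leaves q0, q1, q4, q7, q13 unreachable — 5 in total.

5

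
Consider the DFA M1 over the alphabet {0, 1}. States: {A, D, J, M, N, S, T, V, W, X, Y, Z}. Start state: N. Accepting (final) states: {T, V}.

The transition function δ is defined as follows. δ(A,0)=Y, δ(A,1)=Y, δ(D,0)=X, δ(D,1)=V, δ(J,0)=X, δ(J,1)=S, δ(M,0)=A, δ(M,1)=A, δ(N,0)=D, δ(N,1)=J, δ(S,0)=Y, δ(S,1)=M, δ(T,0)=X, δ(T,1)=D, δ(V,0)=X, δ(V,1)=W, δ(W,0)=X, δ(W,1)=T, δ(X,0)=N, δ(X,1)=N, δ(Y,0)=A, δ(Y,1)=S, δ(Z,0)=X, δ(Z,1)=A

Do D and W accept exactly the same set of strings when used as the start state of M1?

States {Z} cannot be reached from the start state, so discard them.
Initial partition by acceptance: {T,V} | {A,D,J,M,N,S,W,X,Y}.
On input 1, block {A,D,J,M,N,S,W,X,Y} splits into {A,J,M,N,S,X,Y} and {D,W}.
On input 0, block {A,J,M,N,S,X,Y} splits into {A,J,M,S,X,Y} and {N}.
Split {A,J,M,S,X,Y} by δ(·,0) → {A,J,M,S,Y} and {X}.
On input 0, block {A,J,M,S,Y} splits into {A,M,S,Y} and {J}.
The partition is now stable with 6 blocks: {T,V} | {A,M,S,Y} | {D,W} | {N} | {X} | {J}.
D and W lie in the same block of the stable partition, so they are equivalent — no string distinguishes them.

Yes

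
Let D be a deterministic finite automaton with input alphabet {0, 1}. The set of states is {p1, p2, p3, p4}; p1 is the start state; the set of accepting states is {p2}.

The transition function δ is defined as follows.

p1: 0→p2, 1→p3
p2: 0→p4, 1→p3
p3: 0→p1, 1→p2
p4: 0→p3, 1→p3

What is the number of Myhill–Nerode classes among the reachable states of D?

Initial partition by acceptance: {p2} | {p1,p3,p4}.
Split {p1,p3,p4} by δ(·,0) → {p3,p4} and {p1}.
Split {p3,p4} by δ(·,0) → {p3} and {p4}.
Stable partition: {p2} | {p3} | {p1} | {p4} — 4 equivalence classes.

4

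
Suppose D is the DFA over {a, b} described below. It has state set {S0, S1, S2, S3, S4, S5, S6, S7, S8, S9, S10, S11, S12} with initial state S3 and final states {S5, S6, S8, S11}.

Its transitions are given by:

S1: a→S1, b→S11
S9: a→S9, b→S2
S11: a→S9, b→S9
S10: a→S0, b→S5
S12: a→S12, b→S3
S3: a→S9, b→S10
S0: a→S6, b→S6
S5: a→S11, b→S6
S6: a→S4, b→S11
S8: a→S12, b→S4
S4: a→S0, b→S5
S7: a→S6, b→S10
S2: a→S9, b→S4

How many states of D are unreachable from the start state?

4

No path from S3 leads to S1, S7, S8, S12; the other 9 states are all reachable.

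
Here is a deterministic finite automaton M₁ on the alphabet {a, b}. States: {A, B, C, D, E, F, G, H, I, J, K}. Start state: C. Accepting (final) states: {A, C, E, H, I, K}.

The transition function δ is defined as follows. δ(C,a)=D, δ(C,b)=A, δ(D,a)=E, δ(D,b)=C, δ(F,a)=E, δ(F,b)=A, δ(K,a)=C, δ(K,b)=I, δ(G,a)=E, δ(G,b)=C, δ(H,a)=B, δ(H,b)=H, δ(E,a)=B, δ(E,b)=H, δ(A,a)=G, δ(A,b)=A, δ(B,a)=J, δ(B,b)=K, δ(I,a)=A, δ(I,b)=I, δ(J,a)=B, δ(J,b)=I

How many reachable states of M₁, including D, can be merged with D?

States {F} cannot be reached from the start state, so discard them.
Initial partition by acceptance: {A,C,E,H,I,K} | {B,D,G,J}.
Refine {A,C,E,H,I,K} on symbol a: members go to different blocks, giving {A,C,E,H} and {I,K}.
On input a, block {B,D,G,J} splits into {B,J} and {D,G}.
Refine {A,C,E,H} on symbol a: members go to different blocks, giving {A,C} and {E,H}.
The partition is now stable with 5 blocks: {A,C} | {B,J} | {I,K} | {D,G} | {E,H}.
The equivalence class containing D is {D,G}, of size 2.

2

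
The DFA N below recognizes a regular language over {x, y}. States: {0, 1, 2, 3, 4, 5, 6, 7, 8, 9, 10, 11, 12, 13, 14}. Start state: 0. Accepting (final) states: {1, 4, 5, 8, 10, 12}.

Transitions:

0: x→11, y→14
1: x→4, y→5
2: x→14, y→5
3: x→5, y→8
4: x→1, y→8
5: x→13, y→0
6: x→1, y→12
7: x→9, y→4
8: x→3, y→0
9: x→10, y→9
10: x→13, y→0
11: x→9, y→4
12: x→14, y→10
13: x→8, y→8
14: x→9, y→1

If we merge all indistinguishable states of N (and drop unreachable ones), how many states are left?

First remove the unreachable states {2,6,7,12}; 11 states remain.
P0 = {1,4,5,8,10} | {0,3,9,11,13,14}.
Split {1,4,5,8,10} by δ(·,x) → {5,8,10} and {1,4}.
On input x, block {0,3,9,11,13,14} splits into {0,11,14} and {3,9,13}.
On input x, block {0,11,14} splits into {11,14} and {0}.
On input y, block {3,9,13} splits into {3,13} and {9}.
The partition is now stable with 6 blocks: {5,8,10} | {11,14} | {1,4} | {3,13} | {0} | {9}.

6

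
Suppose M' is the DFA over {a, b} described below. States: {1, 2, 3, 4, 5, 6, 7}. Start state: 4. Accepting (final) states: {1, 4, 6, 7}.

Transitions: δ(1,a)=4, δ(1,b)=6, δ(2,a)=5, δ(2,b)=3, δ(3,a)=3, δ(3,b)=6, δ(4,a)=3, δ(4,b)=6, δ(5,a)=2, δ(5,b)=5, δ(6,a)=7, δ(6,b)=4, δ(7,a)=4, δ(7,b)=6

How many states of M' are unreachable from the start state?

BFS from 4 reaches {3, 4, 6, 7}; the 3 state(s) 1, 2, 5 are never visited.

3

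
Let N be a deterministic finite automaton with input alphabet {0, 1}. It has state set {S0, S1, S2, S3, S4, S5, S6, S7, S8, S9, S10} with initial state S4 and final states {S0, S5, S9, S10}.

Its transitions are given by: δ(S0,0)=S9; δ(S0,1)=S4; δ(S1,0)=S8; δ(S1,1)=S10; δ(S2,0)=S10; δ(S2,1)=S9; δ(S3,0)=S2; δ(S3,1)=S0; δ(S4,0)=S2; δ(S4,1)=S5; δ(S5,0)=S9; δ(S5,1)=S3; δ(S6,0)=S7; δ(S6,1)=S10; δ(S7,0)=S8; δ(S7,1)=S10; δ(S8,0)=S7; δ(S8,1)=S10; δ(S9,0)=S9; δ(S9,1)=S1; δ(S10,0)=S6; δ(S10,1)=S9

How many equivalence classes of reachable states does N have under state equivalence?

P0 = {S0,S5,S9,S10} | {S1,S2,S3,S4,S6,S7,S8}.
Split {S0,S5,S9,S10} by δ(·,0) → {S0,S5,S9} and {S10}.
Refine {S1,S2,S3,S4,S6,S7,S8} on symbol 0: members go to different blocks, giving {S1,S3,S4,S6,S7,S8} and {S2}.
Split {S1,S3,S4,S6,S7,S8} by δ(·,0) → {S1,S6,S7,S8} and {S3,S4}.
Refine {S0,S5,S9} on symbol 1: members go to different blocks, giving {S0,S5} and {S9}.
Stable partition: {S0,S5} | {S1,S6,S7,S8} | {S10} | {S2} | {S3,S4} | {S9} — 6 equivalence classes.

6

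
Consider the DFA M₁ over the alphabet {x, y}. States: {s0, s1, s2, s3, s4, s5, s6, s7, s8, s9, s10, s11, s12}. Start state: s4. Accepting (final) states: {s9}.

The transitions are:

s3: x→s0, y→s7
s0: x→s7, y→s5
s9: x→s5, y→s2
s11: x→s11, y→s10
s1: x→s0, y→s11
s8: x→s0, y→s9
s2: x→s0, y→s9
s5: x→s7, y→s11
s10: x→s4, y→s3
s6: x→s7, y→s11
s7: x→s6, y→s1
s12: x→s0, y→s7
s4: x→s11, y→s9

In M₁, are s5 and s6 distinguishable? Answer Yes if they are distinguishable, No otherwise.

Reachable states from the start: {s0,s1,s2,s3,s4,s5,s6,s7,s9,s10,s11}. Unreachable: {s8,s12} — drop them.
P0 = {s9} | {s0,s1,s2,s3,s4,s5,s6,s7,s10,s11}.
Split {s0,s1,s2,s3,s4,s5,s6,s7,s10,s11} by δ(·,y) → {s0,s1,s3,s5,s6,s7,s10,s11} and {s2,s4}.
Split {s0,s1,s3,s5,s6,s7,s10,s11} by δ(·,x) → {s0,s1,s3,s5,s6,s7,s11} and {s10}.
On input y, block {s0,s1,s3,s5,s6,s7,s11} splits into {s0,s1,s3,s5,s6,s7} and {s11}.
On input y, block {s0,s1,s3,s5,s6,s7} splits into {s0,s3,s7} and {s1,s5,s6}.
Split {s0,s3,s7} by δ(·,x) → {s0,s3} and {s7}.
Split {s0,s3} by δ(·,x) → {s0} and {s3}.
Split {s2,s4} by δ(·,x) → {s2} and {s4}.
On input x, block {s1,s5,s6} splits into {s5,s6} and {s1}.
The partition is now stable with 10 blocks: {s9} | {s0} | {s2} | {s10} | {s11} | {s5,s6} | {s7} | {s3} | {s4} | {s1}.
s5 and s6 lie in the same block of the stable partition, so they are equivalent — no string distinguishes them.

No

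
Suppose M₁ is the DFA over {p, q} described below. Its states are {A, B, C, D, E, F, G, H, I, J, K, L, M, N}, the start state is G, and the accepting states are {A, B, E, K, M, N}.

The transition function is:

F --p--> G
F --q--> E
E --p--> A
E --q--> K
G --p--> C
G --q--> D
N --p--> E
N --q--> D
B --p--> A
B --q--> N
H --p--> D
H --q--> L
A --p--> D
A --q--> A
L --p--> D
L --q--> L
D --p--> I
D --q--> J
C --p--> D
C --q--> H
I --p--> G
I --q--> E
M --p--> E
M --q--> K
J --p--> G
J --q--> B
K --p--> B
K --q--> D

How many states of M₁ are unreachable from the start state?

2

Starting at G and following transitions, the reachable set is {A, B, C, D, E, G, H, I, J, K, L, N}. That leaves F, M unreachable — 2 in total.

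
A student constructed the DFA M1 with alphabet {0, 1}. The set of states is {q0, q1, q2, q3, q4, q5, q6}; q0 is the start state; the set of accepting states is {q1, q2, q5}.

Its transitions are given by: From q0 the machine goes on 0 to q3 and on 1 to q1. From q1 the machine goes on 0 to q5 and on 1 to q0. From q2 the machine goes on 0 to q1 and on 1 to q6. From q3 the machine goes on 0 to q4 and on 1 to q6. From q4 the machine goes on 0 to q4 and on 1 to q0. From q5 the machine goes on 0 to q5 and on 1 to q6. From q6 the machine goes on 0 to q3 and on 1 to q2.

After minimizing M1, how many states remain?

3

All states are reachable from the start state.
P0 = {q1,q2,q5} | {q0,q3,q4,q6}.
Split {q0,q3,q4,q6} by δ(·,1) → {q0,q6} and {q3,q4}.
The partition is now stable with 3 blocks: {q1,q2,q5} | {q0,q6} | {q3,q4}.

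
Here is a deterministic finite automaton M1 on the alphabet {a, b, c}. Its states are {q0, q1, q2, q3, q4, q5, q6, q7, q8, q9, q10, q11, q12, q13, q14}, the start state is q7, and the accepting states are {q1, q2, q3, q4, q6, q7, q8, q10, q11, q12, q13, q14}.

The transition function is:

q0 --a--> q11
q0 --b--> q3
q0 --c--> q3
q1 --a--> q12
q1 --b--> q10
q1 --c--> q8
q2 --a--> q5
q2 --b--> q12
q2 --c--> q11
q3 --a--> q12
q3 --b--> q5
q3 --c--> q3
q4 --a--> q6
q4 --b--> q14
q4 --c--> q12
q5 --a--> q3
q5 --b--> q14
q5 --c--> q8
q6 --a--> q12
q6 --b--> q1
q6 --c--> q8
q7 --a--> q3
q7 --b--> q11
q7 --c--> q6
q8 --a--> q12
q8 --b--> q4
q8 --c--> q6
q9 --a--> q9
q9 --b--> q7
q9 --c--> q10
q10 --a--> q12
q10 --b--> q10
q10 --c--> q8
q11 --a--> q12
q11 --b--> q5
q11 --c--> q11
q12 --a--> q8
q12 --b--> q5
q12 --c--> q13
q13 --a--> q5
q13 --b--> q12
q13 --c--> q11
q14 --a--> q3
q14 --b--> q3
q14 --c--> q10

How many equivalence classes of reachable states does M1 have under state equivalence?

Reachable states from the start: {q1,q3,q4,q5,q6,q7,q8,q10,q11,q12,q13,q14}. Unreachable: {q0,q2,q9} — drop them.
P0 = {q1,q3,q4,q6,q7,q8,q10,q11,q12,q13,q14} | {q5}.
Split {q1,q3,q4,q6,q7,q8,q10,q11,q12,q13,q14} by δ(·,a) → {q1,q3,q4,q6,q7,q8,q10,q11,q12,q14} and {q13}.
Split {q1,q3,q4,q6,q7,q8,q10,q11,q12,q14} by δ(·,b) → {q1,q4,q6,q7,q8,q10,q14} and {q3,q11,q12}.
Split {q1,q4,q6,q7,q8,q10,q14} by δ(·,a) → {q1,q6,q7,q8,q10,q14} and {q4}.
Refine {q1,q6,q7,q8,q10,q14} on symbol b: members go to different blocks, giving {q1,q6,q10} and {q7,q14} and {q8}.
Refine {q3,q11,q12} on symbol a: members go to different blocks, giving {q3,q11} and {q12}.
No further refinement is possible. Final partition (8 blocks): {q1,q6,q10} | {q5} | {q13} | {q3,q11} | {q4} | {q7,q14} | {q8} | {q12}.

8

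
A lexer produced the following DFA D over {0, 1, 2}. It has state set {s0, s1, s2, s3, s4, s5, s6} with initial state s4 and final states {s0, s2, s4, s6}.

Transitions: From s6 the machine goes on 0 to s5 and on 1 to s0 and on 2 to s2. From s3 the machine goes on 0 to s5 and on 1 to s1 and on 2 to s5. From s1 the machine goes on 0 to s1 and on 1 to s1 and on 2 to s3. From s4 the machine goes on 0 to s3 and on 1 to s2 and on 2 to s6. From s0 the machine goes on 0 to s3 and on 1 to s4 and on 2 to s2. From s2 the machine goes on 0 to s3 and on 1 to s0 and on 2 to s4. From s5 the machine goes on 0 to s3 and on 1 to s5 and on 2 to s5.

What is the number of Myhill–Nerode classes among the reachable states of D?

2

Start with accepting vs non-accepting: {s0,s2,s4,s6} | {s1,s3,s5}.
The partition is now stable with 2 blocks: {s0,s2,s4,s6} | {s1,s3,s5}.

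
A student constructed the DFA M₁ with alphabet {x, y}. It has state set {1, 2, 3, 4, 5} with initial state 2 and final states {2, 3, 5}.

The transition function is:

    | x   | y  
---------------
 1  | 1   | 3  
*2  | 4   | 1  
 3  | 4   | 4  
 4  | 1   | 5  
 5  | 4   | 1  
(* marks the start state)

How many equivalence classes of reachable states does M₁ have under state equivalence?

All states are reachable from the start state.
Initial partition by acceptance: {2,3,5} | {1,4}.
Stable partition: {2,3,5} | {1,4} — 2 equivalence classes.

2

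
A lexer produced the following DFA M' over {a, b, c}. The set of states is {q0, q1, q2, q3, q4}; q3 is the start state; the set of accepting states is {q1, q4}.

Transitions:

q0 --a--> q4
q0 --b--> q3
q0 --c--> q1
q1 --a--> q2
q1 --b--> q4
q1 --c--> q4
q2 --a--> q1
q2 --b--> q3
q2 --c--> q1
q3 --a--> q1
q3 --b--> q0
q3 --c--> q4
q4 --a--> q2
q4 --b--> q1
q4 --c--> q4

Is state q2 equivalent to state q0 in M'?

Yes

P0 = {q1,q4} | {q0,q2,q3}.
No further refinement is possible. Final partition (2 blocks): {q1,q4} | {q0,q2,q3}.
q2 and q0 lie in the same block of the stable partition, so they are equivalent — no string distinguishes them.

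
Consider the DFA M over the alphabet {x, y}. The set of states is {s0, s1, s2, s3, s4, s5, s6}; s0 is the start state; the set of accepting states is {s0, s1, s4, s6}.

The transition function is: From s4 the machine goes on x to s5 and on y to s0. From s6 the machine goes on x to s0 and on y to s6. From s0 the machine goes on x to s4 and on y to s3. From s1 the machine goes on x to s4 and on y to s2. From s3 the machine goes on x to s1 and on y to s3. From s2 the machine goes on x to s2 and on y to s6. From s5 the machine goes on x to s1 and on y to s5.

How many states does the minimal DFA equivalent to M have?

Every state is reachable, so we keep all 7.
Start with accepting vs non-accepting: {s0,s1,s4,s6} | {s2,s3,s5}.
On input x, block {s0,s1,s4,s6} splits into {s0,s1,s6} and {s4}.
Split {s0,s1,s6} by δ(·,x) → {s0,s1} and {s6}.
Split {s2,s3,s5} by δ(·,x) → {s3,s5} and {s2}.
Refine {s0,s1} on symbol y: members go to different blocks, giving {s0} and {s1}.
Stable partition: {s0} | {s3,s5} | {s4} | {s6} | {s2} | {s1} — 6 equivalence classes.

6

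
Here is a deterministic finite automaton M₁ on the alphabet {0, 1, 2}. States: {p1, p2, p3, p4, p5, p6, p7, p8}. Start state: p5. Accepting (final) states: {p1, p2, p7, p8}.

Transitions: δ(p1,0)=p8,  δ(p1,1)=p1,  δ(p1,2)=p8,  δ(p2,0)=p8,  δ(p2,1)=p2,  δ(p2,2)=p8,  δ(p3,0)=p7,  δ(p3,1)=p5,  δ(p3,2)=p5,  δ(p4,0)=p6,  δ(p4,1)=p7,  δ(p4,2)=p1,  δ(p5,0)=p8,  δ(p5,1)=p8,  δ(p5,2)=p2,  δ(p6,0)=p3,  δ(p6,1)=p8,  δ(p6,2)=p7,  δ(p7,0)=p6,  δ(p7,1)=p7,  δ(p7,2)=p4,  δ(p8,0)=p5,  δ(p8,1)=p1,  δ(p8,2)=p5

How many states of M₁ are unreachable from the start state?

BFS from p5 reaches {p1, p2, p5, p8}; the 4 state(s) p3, p4, p6, p7 are never visited.

4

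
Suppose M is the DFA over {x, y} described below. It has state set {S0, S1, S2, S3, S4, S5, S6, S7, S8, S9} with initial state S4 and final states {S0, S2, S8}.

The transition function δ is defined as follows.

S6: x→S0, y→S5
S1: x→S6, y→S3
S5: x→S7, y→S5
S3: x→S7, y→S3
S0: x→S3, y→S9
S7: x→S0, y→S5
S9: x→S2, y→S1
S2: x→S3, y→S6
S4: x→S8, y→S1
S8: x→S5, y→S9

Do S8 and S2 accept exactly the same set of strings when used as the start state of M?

Yes

All states are reachable from the start state.
Initial partition by acceptance: {S0,S2,S8} | {S1,S3,S4,S5,S6,S7,S9}.
Refine {S1,S3,S4,S5,S6,S7,S9} on symbol x: members go to different blocks, giving {S4,S6,S7,S9} and {S1,S3,S5}.
No further refinement is possible. Final partition (3 blocks): {S0,S2,S8} | {S4,S6,S7,S9} | {S1,S3,S5}.
S8 and S2 lie in the same block of the stable partition, so they are equivalent — no string distinguishes them.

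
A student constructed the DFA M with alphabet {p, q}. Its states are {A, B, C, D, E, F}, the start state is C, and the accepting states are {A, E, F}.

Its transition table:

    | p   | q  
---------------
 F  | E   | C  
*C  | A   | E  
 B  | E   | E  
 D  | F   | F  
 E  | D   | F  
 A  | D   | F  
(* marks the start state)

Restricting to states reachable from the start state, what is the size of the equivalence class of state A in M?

2

States {B} cannot be reached from the start state, so discard them.
Start with accepting vs non-accepting: {A,E,F} | {C,D}.
On input p, block {A,E,F} splits into {A,E} and {F}.
Refine {C,D} on symbol p: members go to different blocks, giving {C} and {D}.
No further refinement is possible. Final partition (4 blocks): {A,E} | {C} | {F} | {D}.
State A belongs to the block {A,E}, which has 2 states.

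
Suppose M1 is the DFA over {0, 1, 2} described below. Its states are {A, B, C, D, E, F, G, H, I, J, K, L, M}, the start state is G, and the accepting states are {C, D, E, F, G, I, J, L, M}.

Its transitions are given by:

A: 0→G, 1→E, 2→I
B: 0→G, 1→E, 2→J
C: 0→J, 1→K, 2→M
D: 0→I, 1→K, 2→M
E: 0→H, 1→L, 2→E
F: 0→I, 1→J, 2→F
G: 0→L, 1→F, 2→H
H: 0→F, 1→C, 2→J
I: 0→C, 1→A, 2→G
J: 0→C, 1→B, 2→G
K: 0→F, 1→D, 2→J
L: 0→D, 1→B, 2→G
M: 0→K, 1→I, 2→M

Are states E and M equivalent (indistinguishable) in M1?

Start with accepting vs non-accepting: {C,D,E,F,G,I,J,L,M} | {A,B,H,K}.
Split {C,D,E,F,G,I,J,L,M} by δ(·,0) → {C,D,F,G,I,J,L} and {E,M}.
Split {C,D,F,G,I,J,L} by δ(·,1) → {C,D,I,J,L} and {F,G}.
Split {C,D,I,J,L} by δ(·,2) → {I,J,L} and {C,D}.
Refine {A,B,H,K} on symbol 1: members go to different blocks, giving {A,B} and {H,K}.
On input 1, block {F,G} splits into {F} and {G}.
Stable partition: {I,J,L} | {A,B} | {E,M} | {F} | {C,D} | {H,K} | {G} — 7 equivalence classes.
E and M lie in the same block of the stable partition, so they are equivalent — no string distinguishes them.

Yes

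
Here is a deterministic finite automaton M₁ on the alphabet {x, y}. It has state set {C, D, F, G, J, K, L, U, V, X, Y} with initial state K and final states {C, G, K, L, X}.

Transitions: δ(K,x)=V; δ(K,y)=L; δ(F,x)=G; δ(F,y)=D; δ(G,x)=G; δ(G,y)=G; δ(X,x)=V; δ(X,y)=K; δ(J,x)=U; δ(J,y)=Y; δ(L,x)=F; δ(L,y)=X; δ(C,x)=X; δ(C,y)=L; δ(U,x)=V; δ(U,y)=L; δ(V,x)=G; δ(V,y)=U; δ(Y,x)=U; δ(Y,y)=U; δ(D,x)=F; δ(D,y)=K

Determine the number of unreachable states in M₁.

No path from K leads to C, J, Y; the other 8 states are all reachable.

3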